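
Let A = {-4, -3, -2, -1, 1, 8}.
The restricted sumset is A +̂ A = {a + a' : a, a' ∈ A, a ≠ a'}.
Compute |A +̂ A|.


Restricted sumset: A +̂ A = {a + a' : a ∈ A, a' ∈ A, a ≠ a'}.
Equivalently, take A + A and drop any sum 2a that is achievable ONLY as a + a for a ∈ A (i.e. sums representable only with equal summands).
Enumerate pairs (a, a') with a < a' (symmetric, so each unordered pair gives one sum; this covers all a ≠ a'):
  -4 + -3 = -7
  -4 + -2 = -6
  -4 + -1 = -5
  -4 + 1 = -3
  -4 + 8 = 4
  -3 + -2 = -5
  -3 + -1 = -4
  -3 + 1 = -2
  -3 + 8 = 5
  -2 + -1 = -3
  -2 + 1 = -1
  -2 + 8 = 6
  -1 + 1 = 0
  -1 + 8 = 7
  1 + 8 = 9
Collected distinct sums: {-7, -6, -5, -4, -3, -2, -1, 0, 4, 5, 6, 7, 9}
|A +̂ A| = 13
(Reference bound: |A +̂ A| ≥ 2|A| - 3 for |A| ≥ 2, with |A| = 6 giving ≥ 9.)

|A +̂ A| = 13


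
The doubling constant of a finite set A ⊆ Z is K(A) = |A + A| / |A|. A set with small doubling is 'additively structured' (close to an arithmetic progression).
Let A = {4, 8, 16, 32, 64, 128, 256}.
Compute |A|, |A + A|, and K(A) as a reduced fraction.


|A| = 7.
Compute A + A by enumerating all 49 pairs.
A + A = {8, 12, 16, 20, 24, 32, 36, 40, 48, 64, 68, 72, 80, 96, 128, 132, 136, 144, 160, 192, 256, 260, 264, 272, 288, 320, 384, 512}, so |A + A| = 28.
K = |A + A| / |A| = 28/7 = 4/1 ≈ 4.0000.
Reference: AP of size 7 gives K = 13/7 ≈ 1.8571; a fully generic set of size 7 gives K ≈ 4.0000.

|A| = 7, |A + A| = 28, K = 28/7 = 4/1.


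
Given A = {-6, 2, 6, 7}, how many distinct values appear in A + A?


A + A = {a + a' : a, a' ∈ A}; |A| = 4.
General bounds: 2|A| - 1 ≤ |A + A| ≤ |A|(|A|+1)/2, i.e. 7 ≤ |A + A| ≤ 10.
Lower bound 2|A|-1 is attained iff A is an arithmetic progression.
Enumerate sums a + a' for a ≤ a' (symmetric, so this suffices):
a = -6: -6+-6=-12, -6+2=-4, -6+6=0, -6+7=1
a = 2: 2+2=4, 2+6=8, 2+7=9
a = 6: 6+6=12, 6+7=13
a = 7: 7+7=14
Distinct sums: {-12, -4, 0, 1, 4, 8, 9, 12, 13, 14}
|A + A| = 10

|A + A| = 10


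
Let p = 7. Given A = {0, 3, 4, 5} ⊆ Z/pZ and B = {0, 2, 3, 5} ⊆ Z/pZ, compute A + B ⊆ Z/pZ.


Work in Z/7Z: reduce every sum a + b modulo 7.
Enumerate all 16 pairs:
a = 0: 0+0=0, 0+2=2, 0+3=3, 0+5=5
a = 3: 3+0=3, 3+2=5, 3+3=6, 3+5=1
a = 4: 4+0=4, 4+2=6, 4+3=0, 4+5=2
a = 5: 5+0=5, 5+2=0, 5+3=1, 5+5=3
Distinct residues collected: {0, 1, 2, 3, 4, 5, 6}
|A + B| = 7 (out of 7 total residues).

A + B = {0, 1, 2, 3, 4, 5, 6}


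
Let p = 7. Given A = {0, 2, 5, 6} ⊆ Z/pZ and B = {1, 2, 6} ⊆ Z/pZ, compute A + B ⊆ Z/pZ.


Work in Z/7Z: reduce every sum a + b modulo 7.
Enumerate all 12 pairs:
a = 0: 0+1=1, 0+2=2, 0+6=6
a = 2: 2+1=3, 2+2=4, 2+6=1
a = 5: 5+1=6, 5+2=0, 5+6=4
a = 6: 6+1=0, 6+2=1, 6+6=5
Distinct residues collected: {0, 1, 2, 3, 4, 5, 6}
|A + B| = 7 (out of 7 total residues).

A + B = {0, 1, 2, 3, 4, 5, 6}


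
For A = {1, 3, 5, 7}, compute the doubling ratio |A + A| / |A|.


|A| = 4.
Compute A + A by enumerating all 16 pairs.
A + A = {2, 4, 6, 8, 10, 12, 14}, so |A + A| = 7.
K = |A + A| / |A| = 7/4 (already in lowest terms) ≈ 1.7500.
Reference: AP of size 4 gives K = 7/4 ≈ 1.7500; a fully generic set of size 4 gives K ≈ 2.5000.

|A| = 4, |A + A| = 7, K = 7/4.


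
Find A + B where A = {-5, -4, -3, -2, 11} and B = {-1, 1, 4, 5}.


A + B = {a + b : a ∈ A, b ∈ B}.
Enumerate all |A|·|B| = 5·4 = 20 pairs (a, b) and collect distinct sums.
a = -5: -5+-1=-6, -5+1=-4, -5+4=-1, -5+5=0
a = -4: -4+-1=-5, -4+1=-3, -4+4=0, -4+5=1
a = -3: -3+-1=-4, -3+1=-2, -3+4=1, -3+5=2
a = -2: -2+-1=-3, -2+1=-1, -2+4=2, -2+5=3
a = 11: 11+-1=10, 11+1=12, 11+4=15, 11+5=16
Collecting distinct sums: A + B = {-6, -5, -4, -3, -2, -1, 0, 1, 2, 3, 10, 12, 15, 16}
|A + B| = 14

A + B = {-6, -5, -4, -3, -2, -1, 0, 1, 2, 3, 10, 12, 15, 16}


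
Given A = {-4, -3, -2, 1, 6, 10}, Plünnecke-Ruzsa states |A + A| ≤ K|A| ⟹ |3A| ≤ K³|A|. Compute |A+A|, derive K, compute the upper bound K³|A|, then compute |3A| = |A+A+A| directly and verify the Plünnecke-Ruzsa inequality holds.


|A| = 6.
Step 1: Compute A + A by enumerating all 36 pairs.
A + A = {-8, -7, -6, -5, -4, -3, -2, -1, 2, 3, 4, 6, 7, 8, 11, 12, 16, 20}, so |A + A| = 18.
Step 2: Doubling constant K = |A + A|/|A| = 18/6 = 18/6 ≈ 3.0000.
Step 3: Plünnecke-Ruzsa gives |3A| ≤ K³·|A| = (3.0000)³ · 6 ≈ 162.0000.
Step 4: Compute 3A = A + A + A directly by enumerating all triples (a,b,c) ∈ A³; |3A| = 33.
Step 5: Check 33 ≤ 162.0000? Yes ✓.

K = 18/6, Plünnecke-Ruzsa bound K³|A| ≈ 162.0000, |3A| = 33, inequality holds.


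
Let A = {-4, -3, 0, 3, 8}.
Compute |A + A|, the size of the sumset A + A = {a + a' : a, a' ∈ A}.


A + A = {a + a' : a, a' ∈ A}; |A| = 5.
General bounds: 2|A| - 1 ≤ |A + A| ≤ |A|(|A|+1)/2, i.e. 9 ≤ |A + A| ≤ 15.
Lower bound 2|A|-1 is attained iff A is an arithmetic progression.
Enumerate sums a + a' for a ≤ a' (symmetric, so this suffices):
a = -4: -4+-4=-8, -4+-3=-7, -4+0=-4, -4+3=-1, -4+8=4
a = -3: -3+-3=-6, -3+0=-3, -3+3=0, -3+8=5
a = 0: 0+0=0, 0+3=3, 0+8=8
a = 3: 3+3=6, 3+8=11
a = 8: 8+8=16
Distinct sums: {-8, -7, -6, -4, -3, -1, 0, 3, 4, 5, 6, 8, 11, 16}
|A + A| = 14

|A + A| = 14


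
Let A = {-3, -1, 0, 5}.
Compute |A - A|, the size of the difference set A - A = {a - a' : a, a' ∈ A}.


A - A = {a - a' : a, a' ∈ A}; |A| = 4.
Bounds: 2|A|-1 ≤ |A - A| ≤ |A|² - |A| + 1, i.e. 7 ≤ |A - A| ≤ 13.
Note: 0 ∈ A - A always (from a - a). The set is symmetric: if d ∈ A - A then -d ∈ A - A.
Enumerate nonzero differences d = a - a' with a > a' (then include -d):
Positive differences: {1, 2, 3, 5, 6, 8}
Full difference set: {0} ∪ (positive diffs) ∪ (negative diffs).
|A - A| = 1 + 2·6 = 13 (matches direct enumeration: 13).

|A - A| = 13


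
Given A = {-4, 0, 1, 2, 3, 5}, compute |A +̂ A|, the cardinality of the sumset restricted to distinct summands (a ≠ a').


Restricted sumset: A +̂ A = {a + a' : a ∈ A, a' ∈ A, a ≠ a'}.
Equivalently, take A + A and drop any sum 2a that is achievable ONLY as a + a for a ∈ A (i.e. sums representable only with equal summands).
Enumerate pairs (a, a') with a < a' (symmetric, so each unordered pair gives one sum; this covers all a ≠ a'):
  -4 + 0 = -4
  -4 + 1 = -3
  -4 + 2 = -2
  -4 + 3 = -1
  -4 + 5 = 1
  0 + 1 = 1
  0 + 2 = 2
  0 + 3 = 3
  0 + 5 = 5
  1 + 2 = 3
  1 + 3 = 4
  1 + 5 = 6
  2 + 3 = 5
  2 + 5 = 7
  3 + 5 = 8
Collected distinct sums: {-4, -3, -2, -1, 1, 2, 3, 4, 5, 6, 7, 8}
|A +̂ A| = 12
(Reference bound: |A +̂ A| ≥ 2|A| - 3 for |A| ≥ 2, with |A| = 6 giving ≥ 9.)

|A +̂ A| = 12


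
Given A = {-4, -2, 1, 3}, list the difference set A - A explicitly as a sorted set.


A - A = {a - a' : a, a' ∈ A}.
Compute a - a' for each ordered pair (a, a'):
a = -4: -4--4=0, -4--2=-2, -4-1=-5, -4-3=-7
a = -2: -2--4=2, -2--2=0, -2-1=-3, -2-3=-5
a = 1: 1--4=5, 1--2=3, 1-1=0, 1-3=-2
a = 3: 3--4=7, 3--2=5, 3-1=2, 3-3=0
Collecting distinct values (and noting 0 appears from a-a):
A - A = {-7, -5, -3, -2, 0, 2, 3, 5, 7}
|A - A| = 9

A - A = {-7, -5, -3, -2, 0, 2, 3, 5, 7}


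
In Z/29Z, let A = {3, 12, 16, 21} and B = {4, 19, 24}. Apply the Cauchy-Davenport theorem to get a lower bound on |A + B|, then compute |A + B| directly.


Cauchy-Davenport: |A + B| ≥ min(p, |A| + |B| - 1) for A, B nonempty in Z/pZ.
|A| = 4, |B| = 3, p = 29.
CD lower bound = min(29, 4 + 3 - 1) = min(29, 6) = 6.
Compute A + B mod 29 directly:
a = 3: 3+4=7, 3+19=22, 3+24=27
a = 12: 12+4=16, 12+19=2, 12+24=7
a = 16: 16+4=20, 16+19=6, 16+24=11
a = 21: 21+4=25, 21+19=11, 21+24=16
A + B = {2, 6, 7, 11, 16, 20, 22, 25, 27}, so |A + B| = 9.
Verify: 9 ≥ 6? Yes ✓.

CD lower bound = 6, actual |A + B| = 9.


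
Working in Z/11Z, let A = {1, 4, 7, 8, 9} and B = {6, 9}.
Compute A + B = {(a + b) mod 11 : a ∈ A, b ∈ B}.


Work in Z/11Z: reduce every sum a + b modulo 11.
Enumerate all 10 pairs:
a = 1: 1+6=7, 1+9=10
a = 4: 4+6=10, 4+9=2
a = 7: 7+6=2, 7+9=5
a = 8: 8+6=3, 8+9=6
a = 9: 9+6=4, 9+9=7
Distinct residues collected: {2, 3, 4, 5, 6, 7, 10}
|A + B| = 7 (out of 11 total residues).

A + B = {2, 3, 4, 5, 6, 7, 10}


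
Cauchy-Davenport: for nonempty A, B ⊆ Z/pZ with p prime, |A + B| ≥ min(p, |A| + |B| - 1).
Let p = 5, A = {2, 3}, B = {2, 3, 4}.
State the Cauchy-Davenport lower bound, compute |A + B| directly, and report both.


Cauchy-Davenport: |A + B| ≥ min(p, |A| + |B| - 1) for A, B nonempty in Z/pZ.
|A| = 2, |B| = 3, p = 5.
CD lower bound = min(5, 2 + 3 - 1) = min(5, 4) = 4.
Compute A + B mod 5 directly:
a = 2: 2+2=4, 2+3=0, 2+4=1
a = 3: 3+2=0, 3+3=1, 3+4=2
A + B = {0, 1, 2, 4}, so |A + B| = 4.
Verify: 4 ≥ 4? Yes ✓.

CD lower bound = 4, actual |A + B| = 4.


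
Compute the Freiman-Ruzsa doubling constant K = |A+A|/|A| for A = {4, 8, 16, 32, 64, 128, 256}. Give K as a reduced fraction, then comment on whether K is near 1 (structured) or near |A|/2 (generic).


|A| = 7.
Compute A + A by enumerating all 49 pairs.
A + A = {8, 12, 16, 20, 24, 32, 36, 40, 48, 64, 68, 72, 80, 96, 128, 132, 136, 144, 160, 192, 256, 260, 264, 272, 288, 320, 384, 512}, so |A + A| = 28.
K = |A + A| / |A| = 28/7 = 4/1 ≈ 4.0000.
Reference: AP of size 7 gives K = 13/7 ≈ 1.8571; a fully generic set of size 7 gives K ≈ 4.0000.

|A| = 7, |A + A| = 28, K = 28/7 = 4/1.


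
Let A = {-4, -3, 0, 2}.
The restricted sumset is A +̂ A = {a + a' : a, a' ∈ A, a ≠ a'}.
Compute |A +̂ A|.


Restricted sumset: A +̂ A = {a + a' : a ∈ A, a' ∈ A, a ≠ a'}.
Equivalently, take A + A and drop any sum 2a that is achievable ONLY as a + a for a ∈ A (i.e. sums representable only with equal summands).
Enumerate pairs (a, a') with a < a' (symmetric, so each unordered pair gives one sum; this covers all a ≠ a'):
  -4 + -3 = -7
  -4 + 0 = -4
  -4 + 2 = -2
  -3 + 0 = -3
  -3 + 2 = -1
  0 + 2 = 2
Collected distinct sums: {-7, -4, -3, -2, -1, 2}
|A +̂ A| = 6
(Reference bound: |A +̂ A| ≥ 2|A| - 3 for |A| ≥ 2, with |A| = 4 giving ≥ 5.)

|A +̂ A| = 6


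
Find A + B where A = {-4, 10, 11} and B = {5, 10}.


A + B = {a + b : a ∈ A, b ∈ B}.
Enumerate all |A|·|B| = 3·2 = 6 pairs (a, b) and collect distinct sums.
a = -4: -4+5=1, -4+10=6
a = 10: 10+5=15, 10+10=20
a = 11: 11+5=16, 11+10=21
Collecting distinct sums: A + B = {1, 6, 15, 16, 20, 21}
|A + B| = 6

A + B = {1, 6, 15, 16, 20, 21}


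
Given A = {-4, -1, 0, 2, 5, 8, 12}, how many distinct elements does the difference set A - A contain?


A - A = {a - a' : a, a' ∈ A}; |A| = 7.
Bounds: 2|A|-1 ≤ |A - A| ≤ |A|² - |A| + 1, i.e. 13 ≤ |A - A| ≤ 43.
Note: 0 ∈ A - A always (from a - a). The set is symmetric: if d ∈ A - A then -d ∈ A - A.
Enumerate nonzero differences d = a - a' with a > a' (then include -d):
Positive differences: {1, 2, 3, 4, 5, 6, 7, 8, 9, 10, 12, 13, 16}
Full difference set: {0} ∪ (positive diffs) ∪ (negative diffs).
|A - A| = 1 + 2·13 = 27 (matches direct enumeration: 27).

|A - A| = 27


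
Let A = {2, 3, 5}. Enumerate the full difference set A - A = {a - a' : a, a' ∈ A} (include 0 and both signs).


A - A = {a - a' : a, a' ∈ A}.
Compute a - a' for each ordered pair (a, a'):
a = 2: 2-2=0, 2-3=-1, 2-5=-3
a = 3: 3-2=1, 3-3=0, 3-5=-2
a = 5: 5-2=3, 5-3=2, 5-5=0
Collecting distinct values (and noting 0 appears from a-a):
A - A = {-3, -2, -1, 0, 1, 2, 3}
|A - A| = 7

A - A = {-3, -2, -1, 0, 1, 2, 3}


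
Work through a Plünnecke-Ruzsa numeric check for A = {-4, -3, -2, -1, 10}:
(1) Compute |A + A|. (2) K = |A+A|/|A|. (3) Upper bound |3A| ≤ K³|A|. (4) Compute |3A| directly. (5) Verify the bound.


|A| = 5.
Step 1: Compute A + A by enumerating all 25 pairs.
A + A = {-8, -7, -6, -5, -4, -3, -2, 6, 7, 8, 9, 20}, so |A + A| = 12.
Step 2: Doubling constant K = |A + A|/|A| = 12/5 = 12/5 ≈ 2.4000.
Step 3: Plünnecke-Ruzsa gives |3A| ≤ K³·|A| = (2.4000)³ · 5 ≈ 69.1200.
Step 4: Compute 3A = A + A + A directly by enumerating all triples (a,b,c) ∈ A³; |3A| = 22.
Step 5: Check 22 ≤ 69.1200? Yes ✓.

K = 12/5, Plünnecke-Ruzsa bound K³|A| ≈ 69.1200, |3A| = 22, inequality holds.


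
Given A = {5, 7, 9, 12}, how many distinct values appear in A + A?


A + A = {a + a' : a, a' ∈ A}; |A| = 4.
General bounds: 2|A| - 1 ≤ |A + A| ≤ |A|(|A|+1)/2, i.e. 7 ≤ |A + A| ≤ 10.
Lower bound 2|A|-1 is attained iff A is an arithmetic progression.
Enumerate sums a + a' for a ≤ a' (symmetric, so this suffices):
a = 5: 5+5=10, 5+7=12, 5+9=14, 5+12=17
a = 7: 7+7=14, 7+9=16, 7+12=19
a = 9: 9+9=18, 9+12=21
a = 12: 12+12=24
Distinct sums: {10, 12, 14, 16, 17, 18, 19, 21, 24}
|A + A| = 9

|A + A| = 9


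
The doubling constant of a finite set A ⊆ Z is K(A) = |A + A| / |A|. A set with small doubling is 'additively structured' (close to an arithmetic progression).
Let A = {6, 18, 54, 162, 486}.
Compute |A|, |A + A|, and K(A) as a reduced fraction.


|A| = 5.
Compute A + A by enumerating all 25 pairs.
A + A = {12, 24, 36, 60, 72, 108, 168, 180, 216, 324, 492, 504, 540, 648, 972}, so |A + A| = 15.
K = |A + A| / |A| = 15/5 = 3/1 ≈ 3.0000.
Reference: AP of size 5 gives K = 9/5 ≈ 1.8000; a fully generic set of size 5 gives K ≈ 3.0000.

|A| = 5, |A + A| = 15, K = 15/5 = 3/1.


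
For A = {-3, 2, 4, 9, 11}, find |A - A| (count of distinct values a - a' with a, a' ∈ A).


A - A = {a - a' : a, a' ∈ A}; |A| = 5.
Bounds: 2|A|-1 ≤ |A - A| ≤ |A|² - |A| + 1, i.e. 9 ≤ |A - A| ≤ 21.
Note: 0 ∈ A - A always (from a - a). The set is symmetric: if d ∈ A - A then -d ∈ A - A.
Enumerate nonzero differences d = a - a' with a > a' (then include -d):
Positive differences: {2, 5, 7, 9, 12, 14}
Full difference set: {0} ∪ (positive diffs) ∪ (negative diffs).
|A - A| = 1 + 2·6 = 13 (matches direct enumeration: 13).

|A - A| = 13


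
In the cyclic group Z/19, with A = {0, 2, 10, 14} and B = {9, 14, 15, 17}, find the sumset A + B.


Work in Z/19Z: reduce every sum a + b modulo 19.
Enumerate all 16 pairs:
a = 0: 0+9=9, 0+14=14, 0+15=15, 0+17=17
a = 2: 2+9=11, 2+14=16, 2+15=17, 2+17=0
a = 10: 10+9=0, 10+14=5, 10+15=6, 10+17=8
a = 14: 14+9=4, 14+14=9, 14+15=10, 14+17=12
Distinct residues collected: {0, 4, 5, 6, 8, 9, 10, 11, 12, 14, 15, 16, 17}
|A + B| = 13 (out of 19 total residues).

A + B = {0, 4, 5, 6, 8, 9, 10, 11, 12, 14, 15, 16, 17}


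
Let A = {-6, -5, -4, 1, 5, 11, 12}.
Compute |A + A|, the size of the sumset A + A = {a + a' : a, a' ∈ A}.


A + A = {a + a' : a, a' ∈ A}; |A| = 7.
General bounds: 2|A| - 1 ≤ |A + A| ≤ |A|(|A|+1)/2, i.e. 13 ≤ |A + A| ≤ 28.
Lower bound 2|A|-1 is attained iff A is an arithmetic progression.
Enumerate sums a + a' for a ≤ a' (symmetric, so this suffices):
a = -6: -6+-6=-12, -6+-5=-11, -6+-4=-10, -6+1=-5, -6+5=-1, -6+11=5, -6+12=6
a = -5: -5+-5=-10, -5+-4=-9, -5+1=-4, -5+5=0, -5+11=6, -5+12=7
a = -4: -4+-4=-8, -4+1=-3, -4+5=1, -4+11=7, -4+12=8
a = 1: 1+1=2, 1+5=6, 1+11=12, 1+12=13
a = 5: 5+5=10, 5+11=16, 5+12=17
a = 11: 11+11=22, 11+12=23
a = 12: 12+12=24
Distinct sums: {-12, -11, -10, -9, -8, -5, -4, -3, -1, 0, 1, 2, 5, 6, 7, 8, 10, 12, 13, 16, 17, 22, 23, 24}
|A + A| = 24

|A + A| = 24


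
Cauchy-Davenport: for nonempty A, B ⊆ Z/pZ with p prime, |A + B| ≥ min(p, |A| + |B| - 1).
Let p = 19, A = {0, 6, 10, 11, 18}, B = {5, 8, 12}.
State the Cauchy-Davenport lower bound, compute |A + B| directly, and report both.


Cauchy-Davenport: |A + B| ≥ min(p, |A| + |B| - 1) for A, B nonempty in Z/pZ.
|A| = 5, |B| = 3, p = 19.
CD lower bound = min(19, 5 + 3 - 1) = min(19, 7) = 7.
Compute A + B mod 19 directly:
a = 0: 0+5=5, 0+8=8, 0+12=12
a = 6: 6+5=11, 6+8=14, 6+12=18
a = 10: 10+5=15, 10+8=18, 10+12=3
a = 11: 11+5=16, 11+8=0, 11+12=4
a = 18: 18+5=4, 18+8=7, 18+12=11
A + B = {0, 3, 4, 5, 7, 8, 11, 12, 14, 15, 16, 18}, so |A + B| = 12.
Verify: 12 ≥ 7? Yes ✓.

CD lower bound = 7, actual |A + B| = 12.


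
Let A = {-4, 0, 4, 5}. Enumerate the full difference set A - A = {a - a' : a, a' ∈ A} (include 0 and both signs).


A - A = {a - a' : a, a' ∈ A}.
Compute a - a' for each ordered pair (a, a'):
a = -4: -4--4=0, -4-0=-4, -4-4=-8, -4-5=-9
a = 0: 0--4=4, 0-0=0, 0-4=-4, 0-5=-5
a = 4: 4--4=8, 4-0=4, 4-4=0, 4-5=-1
a = 5: 5--4=9, 5-0=5, 5-4=1, 5-5=0
Collecting distinct values (and noting 0 appears from a-a):
A - A = {-9, -8, -5, -4, -1, 0, 1, 4, 5, 8, 9}
|A - A| = 11

A - A = {-9, -8, -5, -4, -1, 0, 1, 4, 5, 8, 9}


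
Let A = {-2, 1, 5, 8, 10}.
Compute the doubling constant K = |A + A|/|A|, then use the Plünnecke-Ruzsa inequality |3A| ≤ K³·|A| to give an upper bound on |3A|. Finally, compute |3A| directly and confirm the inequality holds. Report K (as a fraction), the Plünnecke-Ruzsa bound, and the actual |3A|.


|A| = 5.
Step 1: Compute A + A by enumerating all 25 pairs.
A + A = {-4, -1, 2, 3, 6, 8, 9, 10, 11, 13, 15, 16, 18, 20}, so |A + A| = 14.
Step 2: Doubling constant K = |A + A|/|A| = 14/5 = 14/5 ≈ 2.8000.
Step 3: Plünnecke-Ruzsa gives |3A| ≤ K³·|A| = (2.8000)³ · 5 ≈ 109.7600.
Step 4: Compute 3A = A + A + A directly by enumerating all triples (a,b,c) ∈ A³; |3A| = 28.
Step 5: Check 28 ≤ 109.7600? Yes ✓.

K = 14/5, Plünnecke-Ruzsa bound K³|A| ≈ 109.7600, |3A| = 28, inequality holds.


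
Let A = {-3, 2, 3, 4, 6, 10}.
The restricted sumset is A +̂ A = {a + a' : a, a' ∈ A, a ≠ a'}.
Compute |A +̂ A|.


Restricted sumset: A +̂ A = {a + a' : a ∈ A, a' ∈ A, a ≠ a'}.
Equivalently, take A + A and drop any sum 2a that is achievable ONLY as a + a for a ∈ A (i.e. sums representable only with equal summands).
Enumerate pairs (a, a') with a < a' (symmetric, so each unordered pair gives one sum; this covers all a ≠ a'):
  -3 + 2 = -1
  -3 + 3 = 0
  -3 + 4 = 1
  -3 + 6 = 3
  -3 + 10 = 7
  2 + 3 = 5
  2 + 4 = 6
  2 + 6 = 8
  2 + 10 = 12
  3 + 4 = 7
  3 + 6 = 9
  3 + 10 = 13
  4 + 6 = 10
  4 + 10 = 14
  6 + 10 = 16
Collected distinct sums: {-1, 0, 1, 3, 5, 6, 7, 8, 9, 10, 12, 13, 14, 16}
|A +̂ A| = 14
(Reference bound: |A +̂ A| ≥ 2|A| - 3 for |A| ≥ 2, with |A| = 6 giving ≥ 9.)

|A +̂ A| = 14


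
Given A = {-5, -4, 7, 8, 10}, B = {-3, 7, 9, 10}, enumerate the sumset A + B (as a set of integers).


A + B = {a + b : a ∈ A, b ∈ B}.
Enumerate all |A|·|B| = 5·4 = 20 pairs (a, b) and collect distinct sums.
a = -5: -5+-3=-8, -5+7=2, -5+9=4, -5+10=5
a = -4: -4+-3=-7, -4+7=3, -4+9=5, -4+10=6
a = 7: 7+-3=4, 7+7=14, 7+9=16, 7+10=17
a = 8: 8+-3=5, 8+7=15, 8+9=17, 8+10=18
a = 10: 10+-3=7, 10+7=17, 10+9=19, 10+10=20
Collecting distinct sums: A + B = {-8, -7, 2, 3, 4, 5, 6, 7, 14, 15, 16, 17, 18, 19, 20}
|A + B| = 15

A + B = {-8, -7, 2, 3, 4, 5, 6, 7, 14, 15, 16, 17, 18, 19, 20}


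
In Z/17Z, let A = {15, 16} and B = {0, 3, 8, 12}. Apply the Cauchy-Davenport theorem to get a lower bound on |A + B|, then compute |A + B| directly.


Cauchy-Davenport: |A + B| ≥ min(p, |A| + |B| - 1) for A, B nonempty in Z/pZ.
|A| = 2, |B| = 4, p = 17.
CD lower bound = min(17, 2 + 4 - 1) = min(17, 5) = 5.
Compute A + B mod 17 directly:
a = 15: 15+0=15, 15+3=1, 15+8=6, 15+12=10
a = 16: 16+0=16, 16+3=2, 16+8=7, 16+12=11
A + B = {1, 2, 6, 7, 10, 11, 15, 16}, so |A + B| = 8.
Verify: 8 ≥ 5? Yes ✓.

CD lower bound = 5, actual |A + B| = 8.


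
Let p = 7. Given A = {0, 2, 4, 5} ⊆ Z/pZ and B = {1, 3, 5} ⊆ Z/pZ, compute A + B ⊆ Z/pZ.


Work in Z/7Z: reduce every sum a + b modulo 7.
Enumerate all 12 pairs:
a = 0: 0+1=1, 0+3=3, 0+5=5
a = 2: 2+1=3, 2+3=5, 2+5=0
a = 4: 4+1=5, 4+3=0, 4+5=2
a = 5: 5+1=6, 5+3=1, 5+5=3
Distinct residues collected: {0, 1, 2, 3, 5, 6}
|A + B| = 6 (out of 7 total residues).

A + B = {0, 1, 2, 3, 5, 6}


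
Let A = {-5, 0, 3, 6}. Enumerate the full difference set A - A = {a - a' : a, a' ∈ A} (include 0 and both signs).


A - A = {a - a' : a, a' ∈ A}.
Compute a - a' for each ordered pair (a, a'):
a = -5: -5--5=0, -5-0=-5, -5-3=-8, -5-6=-11
a = 0: 0--5=5, 0-0=0, 0-3=-3, 0-6=-6
a = 3: 3--5=8, 3-0=3, 3-3=0, 3-6=-3
a = 6: 6--5=11, 6-0=6, 6-3=3, 6-6=0
Collecting distinct values (and noting 0 appears from a-a):
A - A = {-11, -8, -6, -5, -3, 0, 3, 5, 6, 8, 11}
|A - A| = 11

A - A = {-11, -8, -6, -5, -3, 0, 3, 5, 6, 8, 11}


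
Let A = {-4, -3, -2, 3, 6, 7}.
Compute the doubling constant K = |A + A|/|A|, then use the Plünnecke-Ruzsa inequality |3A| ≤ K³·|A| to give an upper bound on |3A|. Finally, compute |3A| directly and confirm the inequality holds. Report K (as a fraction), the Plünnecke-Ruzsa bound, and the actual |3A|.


|A| = 6.
Step 1: Compute A + A by enumerating all 36 pairs.
A + A = {-8, -7, -6, -5, -4, -1, 0, 1, 2, 3, 4, 5, 6, 9, 10, 12, 13, 14}, so |A + A| = 18.
Step 2: Doubling constant K = |A + A|/|A| = 18/6 = 18/6 ≈ 3.0000.
Step 3: Plünnecke-Ruzsa gives |3A| ≤ K³·|A| = (3.0000)³ · 6 ≈ 162.0000.
Step 4: Compute 3A = A + A + A directly by enumerating all triples (a,b,c) ∈ A³; |3A| = 33.
Step 5: Check 33 ≤ 162.0000? Yes ✓.

K = 18/6, Plünnecke-Ruzsa bound K³|A| ≈ 162.0000, |3A| = 33, inequality holds.


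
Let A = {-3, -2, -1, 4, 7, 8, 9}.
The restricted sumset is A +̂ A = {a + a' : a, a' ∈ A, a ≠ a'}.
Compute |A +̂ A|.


Restricted sumset: A +̂ A = {a + a' : a ∈ A, a' ∈ A, a ≠ a'}.
Equivalently, take A + A and drop any sum 2a that is achievable ONLY as a + a for a ∈ A (i.e. sums representable only with equal summands).
Enumerate pairs (a, a') with a < a' (symmetric, so each unordered pair gives one sum; this covers all a ≠ a'):
  -3 + -2 = -5
  -3 + -1 = -4
  -3 + 4 = 1
  -3 + 7 = 4
  -3 + 8 = 5
  -3 + 9 = 6
  -2 + -1 = -3
  -2 + 4 = 2
  -2 + 7 = 5
  -2 + 8 = 6
  -2 + 9 = 7
  -1 + 4 = 3
  -1 + 7 = 6
  -1 + 8 = 7
  -1 + 9 = 8
  4 + 7 = 11
  4 + 8 = 12
  4 + 9 = 13
  7 + 8 = 15
  7 + 9 = 16
  8 + 9 = 17
Collected distinct sums: {-5, -4, -3, 1, 2, 3, 4, 5, 6, 7, 8, 11, 12, 13, 15, 16, 17}
|A +̂ A| = 17
(Reference bound: |A +̂ A| ≥ 2|A| - 3 for |A| ≥ 2, with |A| = 7 giving ≥ 11.)

|A +̂ A| = 17


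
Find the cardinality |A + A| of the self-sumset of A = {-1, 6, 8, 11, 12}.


A + A = {a + a' : a, a' ∈ A}; |A| = 5.
General bounds: 2|A| - 1 ≤ |A + A| ≤ |A|(|A|+1)/2, i.e. 9 ≤ |A + A| ≤ 15.
Lower bound 2|A|-1 is attained iff A is an arithmetic progression.
Enumerate sums a + a' for a ≤ a' (symmetric, so this suffices):
a = -1: -1+-1=-2, -1+6=5, -1+8=7, -1+11=10, -1+12=11
a = 6: 6+6=12, 6+8=14, 6+11=17, 6+12=18
a = 8: 8+8=16, 8+11=19, 8+12=20
a = 11: 11+11=22, 11+12=23
a = 12: 12+12=24
Distinct sums: {-2, 5, 7, 10, 11, 12, 14, 16, 17, 18, 19, 20, 22, 23, 24}
|A + A| = 15

|A + A| = 15


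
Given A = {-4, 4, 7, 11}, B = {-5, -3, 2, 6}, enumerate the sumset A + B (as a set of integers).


A + B = {a + b : a ∈ A, b ∈ B}.
Enumerate all |A|·|B| = 4·4 = 16 pairs (a, b) and collect distinct sums.
a = -4: -4+-5=-9, -4+-3=-7, -4+2=-2, -4+6=2
a = 4: 4+-5=-1, 4+-3=1, 4+2=6, 4+6=10
a = 7: 7+-5=2, 7+-3=4, 7+2=9, 7+6=13
a = 11: 11+-5=6, 11+-3=8, 11+2=13, 11+6=17
Collecting distinct sums: A + B = {-9, -7, -2, -1, 1, 2, 4, 6, 8, 9, 10, 13, 17}
|A + B| = 13

A + B = {-9, -7, -2, -1, 1, 2, 4, 6, 8, 9, 10, 13, 17}


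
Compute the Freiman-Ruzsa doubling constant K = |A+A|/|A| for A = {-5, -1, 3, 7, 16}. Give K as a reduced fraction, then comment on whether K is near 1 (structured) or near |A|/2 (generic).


|A| = 5.
Compute A + A by enumerating all 25 pairs.
A + A = {-10, -6, -2, 2, 6, 10, 11, 14, 15, 19, 23, 32}, so |A + A| = 12.
K = |A + A| / |A| = 12/5 (already in lowest terms) ≈ 2.4000.
Reference: AP of size 5 gives K = 9/5 ≈ 1.8000; a fully generic set of size 5 gives K ≈ 3.0000.

|A| = 5, |A + A| = 12, K = 12/5.


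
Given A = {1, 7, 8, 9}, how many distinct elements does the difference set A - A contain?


A - A = {a - a' : a, a' ∈ A}; |A| = 4.
Bounds: 2|A|-1 ≤ |A - A| ≤ |A|² - |A| + 1, i.e. 7 ≤ |A - A| ≤ 13.
Note: 0 ∈ A - A always (from a - a). The set is symmetric: if d ∈ A - A then -d ∈ A - A.
Enumerate nonzero differences d = a - a' with a > a' (then include -d):
Positive differences: {1, 2, 6, 7, 8}
Full difference set: {0} ∪ (positive diffs) ∪ (negative diffs).
|A - A| = 1 + 2·5 = 11 (matches direct enumeration: 11).

|A - A| = 11


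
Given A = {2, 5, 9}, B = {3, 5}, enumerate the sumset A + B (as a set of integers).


A + B = {a + b : a ∈ A, b ∈ B}.
Enumerate all |A|·|B| = 3·2 = 6 pairs (a, b) and collect distinct sums.
a = 2: 2+3=5, 2+5=7
a = 5: 5+3=8, 5+5=10
a = 9: 9+3=12, 9+5=14
Collecting distinct sums: A + B = {5, 7, 8, 10, 12, 14}
|A + B| = 6

A + B = {5, 7, 8, 10, 12, 14}


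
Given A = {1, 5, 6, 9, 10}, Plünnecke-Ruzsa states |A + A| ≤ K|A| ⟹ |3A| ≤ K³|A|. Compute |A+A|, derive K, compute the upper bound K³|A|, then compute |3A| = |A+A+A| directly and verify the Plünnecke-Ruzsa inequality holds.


|A| = 5.
Step 1: Compute A + A by enumerating all 25 pairs.
A + A = {2, 6, 7, 10, 11, 12, 14, 15, 16, 18, 19, 20}, so |A + A| = 12.
Step 2: Doubling constant K = |A + A|/|A| = 12/5 = 12/5 ≈ 2.4000.
Step 3: Plünnecke-Ruzsa gives |3A| ≤ K³·|A| = (2.4000)³ · 5 ≈ 69.1200.
Step 4: Compute 3A = A + A + A directly by enumerating all triples (a,b,c) ∈ A³; |3A| = 22.
Step 5: Check 22 ≤ 69.1200? Yes ✓.

K = 12/5, Plünnecke-Ruzsa bound K³|A| ≈ 69.1200, |3A| = 22, inequality holds.


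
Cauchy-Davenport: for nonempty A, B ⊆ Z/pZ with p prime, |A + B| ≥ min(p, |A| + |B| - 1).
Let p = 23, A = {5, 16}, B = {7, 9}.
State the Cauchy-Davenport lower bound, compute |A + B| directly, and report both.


Cauchy-Davenport: |A + B| ≥ min(p, |A| + |B| - 1) for A, B nonempty in Z/pZ.
|A| = 2, |B| = 2, p = 23.
CD lower bound = min(23, 2 + 2 - 1) = min(23, 3) = 3.
Compute A + B mod 23 directly:
a = 5: 5+7=12, 5+9=14
a = 16: 16+7=0, 16+9=2
A + B = {0, 2, 12, 14}, so |A + B| = 4.
Verify: 4 ≥ 3? Yes ✓.

CD lower bound = 3, actual |A + B| = 4.


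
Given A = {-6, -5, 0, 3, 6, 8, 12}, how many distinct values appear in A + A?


A + A = {a + a' : a, a' ∈ A}; |A| = 7.
General bounds: 2|A| - 1 ≤ |A + A| ≤ |A|(|A|+1)/2, i.e. 13 ≤ |A + A| ≤ 28.
Lower bound 2|A|-1 is attained iff A is an arithmetic progression.
Enumerate sums a + a' for a ≤ a' (symmetric, so this suffices):
a = -6: -6+-6=-12, -6+-5=-11, -6+0=-6, -6+3=-3, -6+6=0, -6+8=2, -6+12=6
a = -5: -5+-5=-10, -5+0=-5, -5+3=-2, -5+6=1, -5+8=3, -5+12=7
a = 0: 0+0=0, 0+3=3, 0+6=6, 0+8=8, 0+12=12
a = 3: 3+3=6, 3+6=9, 3+8=11, 3+12=15
a = 6: 6+6=12, 6+8=14, 6+12=18
a = 8: 8+8=16, 8+12=20
a = 12: 12+12=24
Distinct sums: {-12, -11, -10, -6, -5, -3, -2, 0, 1, 2, 3, 6, 7, 8, 9, 11, 12, 14, 15, 16, 18, 20, 24}
|A + A| = 23

|A + A| = 23


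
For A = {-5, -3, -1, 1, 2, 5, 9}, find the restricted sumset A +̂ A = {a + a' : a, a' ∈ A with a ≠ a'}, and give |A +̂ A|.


Restricted sumset: A +̂ A = {a + a' : a ∈ A, a' ∈ A, a ≠ a'}.
Equivalently, take A + A and drop any sum 2a that is achievable ONLY as a + a for a ∈ A (i.e. sums representable only with equal summands).
Enumerate pairs (a, a') with a < a' (symmetric, so each unordered pair gives one sum; this covers all a ≠ a'):
  -5 + -3 = -8
  -5 + -1 = -6
  -5 + 1 = -4
  -5 + 2 = -3
  -5 + 5 = 0
  -5 + 9 = 4
  -3 + -1 = -4
  -3 + 1 = -2
  -3 + 2 = -1
  -3 + 5 = 2
  -3 + 9 = 6
  -1 + 1 = 0
  -1 + 2 = 1
  -1 + 5 = 4
  -1 + 9 = 8
  1 + 2 = 3
  1 + 5 = 6
  1 + 9 = 10
  2 + 5 = 7
  2 + 9 = 11
  5 + 9 = 14
Collected distinct sums: {-8, -6, -4, -3, -2, -1, 0, 1, 2, 3, 4, 6, 7, 8, 10, 11, 14}
|A +̂ A| = 17
(Reference bound: |A +̂ A| ≥ 2|A| - 3 for |A| ≥ 2, with |A| = 7 giving ≥ 11.)

|A +̂ A| = 17


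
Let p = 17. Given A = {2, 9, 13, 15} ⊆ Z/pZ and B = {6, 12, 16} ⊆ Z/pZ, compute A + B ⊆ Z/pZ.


Work in Z/17Z: reduce every sum a + b modulo 17.
Enumerate all 12 pairs:
a = 2: 2+6=8, 2+12=14, 2+16=1
a = 9: 9+6=15, 9+12=4, 9+16=8
a = 13: 13+6=2, 13+12=8, 13+16=12
a = 15: 15+6=4, 15+12=10, 15+16=14
Distinct residues collected: {1, 2, 4, 8, 10, 12, 14, 15}
|A + B| = 8 (out of 17 total residues).

A + B = {1, 2, 4, 8, 10, 12, 14, 15}


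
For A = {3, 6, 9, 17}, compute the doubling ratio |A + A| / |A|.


|A| = 4.
Compute A + A by enumerating all 16 pairs.
A + A = {6, 9, 12, 15, 18, 20, 23, 26, 34}, so |A + A| = 9.
K = |A + A| / |A| = 9/4 (already in lowest terms) ≈ 2.2500.
Reference: AP of size 4 gives K = 7/4 ≈ 1.7500; a fully generic set of size 4 gives K ≈ 2.5000.

|A| = 4, |A + A| = 9, K = 9/4.


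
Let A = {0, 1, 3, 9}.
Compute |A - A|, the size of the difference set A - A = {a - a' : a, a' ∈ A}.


A - A = {a - a' : a, a' ∈ A}; |A| = 4.
Bounds: 2|A|-1 ≤ |A - A| ≤ |A|² - |A| + 1, i.e. 7 ≤ |A - A| ≤ 13.
Note: 0 ∈ A - A always (from a - a). The set is symmetric: if d ∈ A - A then -d ∈ A - A.
Enumerate nonzero differences d = a - a' with a > a' (then include -d):
Positive differences: {1, 2, 3, 6, 8, 9}
Full difference set: {0} ∪ (positive diffs) ∪ (negative diffs).
|A - A| = 1 + 2·6 = 13 (matches direct enumeration: 13).

|A - A| = 13


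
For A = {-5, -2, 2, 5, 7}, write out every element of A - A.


A - A = {a - a' : a, a' ∈ A}.
Compute a - a' for each ordered pair (a, a'):
a = -5: -5--5=0, -5--2=-3, -5-2=-7, -5-5=-10, -5-7=-12
a = -2: -2--5=3, -2--2=0, -2-2=-4, -2-5=-7, -2-7=-9
a = 2: 2--5=7, 2--2=4, 2-2=0, 2-5=-3, 2-7=-5
a = 5: 5--5=10, 5--2=7, 5-2=3, 5-5=0, 5-7=-2
a = 7: 7--5=12, 7--2=9, 7-2=5, 7-5=2, 7-7=0
Collecting distinct values (and noting 0 appears from a-a):
A - A = {-12, -10, -9, -7, -5, -4, -3, -2, 0, 2, 3, 4, 5, 7, 9, 10, 12}
|A - A| = 17

A - A = {-12, -10, -9, -7, -5, -4, -3, -2, 0, 2, 3, 4, 5, 7, 9, 10, 12}


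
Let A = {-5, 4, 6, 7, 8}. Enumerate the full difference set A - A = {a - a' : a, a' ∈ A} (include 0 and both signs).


A - A = {a - a' : a, a' ∈ A}.
Compute a - a' for each ordered pair (a, a'):
a = -5: -5--5=0, -5-4=-9, -5-6=-11, -5-7=-12, -5-8=-13
a = 4: 4--5=9, 4-4=0, 4-6=-2, 4-7=-3, 4-8=-4
a = 6: 6--5=11, 6-4=2, 6-6=0, 6-7=-1, 6-8=-2
a = 7: 7--5=12, 7-4=3, 7-6=1, 7-7=0, 7-8=-1
a = 8: 8--5=13, 8-4=4, 8-6=2, 8-7=1, 8-8=0
Collecting distinct values (and noting 0 appears from a-a):
A - A = {-13, -12, -11, -9, -4, -3, -2, -1, 0, 1, 2, 3, 4, 9, 11, 12, 13}
|A - A| = 17

A - A = {-13, -12, -11, -9, -4, -3, -2, -1, 0, 1, 2, 3, 4, 9, 11, 12, 13}


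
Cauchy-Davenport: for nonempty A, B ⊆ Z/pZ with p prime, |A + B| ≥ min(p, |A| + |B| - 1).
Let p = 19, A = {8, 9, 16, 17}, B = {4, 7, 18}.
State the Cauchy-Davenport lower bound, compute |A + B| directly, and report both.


Cauchy-Davenport: |A + B| ≥ min(p, |A| + |B| - 1) for A, B nonempty in Z/pZ.
|A| = 4, |B| = 3, p = 19.
CD lower bound = min(19, 4 + 3 - 1) = min(19, 6) = 6.
Compute A + B mod 19 directly:
a = 8: 8+4=12, 8+7=15, 8+18=7
a = 9: 9+4=13, 9+7=16, 9+18=8
a = 16: 16+4=1, 16+7=4, 16+18=15
a = 17: 17+4=2, 17+7=5, 17+18=16
A + B = {1, 2, 4, 5, 7, 8, 12, 13, 15, 16}, so |A + B| = 10.
Verify: 10 ≥ 6? Yes ✓.

CD lower bound = 6, actual |A + B| = 10.


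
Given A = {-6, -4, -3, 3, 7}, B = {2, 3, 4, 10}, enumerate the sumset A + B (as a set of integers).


A + B = {a + b : a ∈ A, b ∈ B}.
Enumerate all |A|·|B| = 5·4 = 20 pairs (a, b) and collect distinct sums.
a = -6: -6+2=-4, -6+3=-3, -6+4=-2, -6+10=4
a = -4: -4+2=-2, -4+3=-1, -4+4=0, -4+10=6
a = -3: -3+2=-1, -3+3=0, -3+4=1, -3+10=7
a = 3: 3+2=5, 3+3=6, 3+4=7, 3+10=13
a = 7: 7+2=9, 7+3=10, 7+4=11, 7+10=17
Collecting distinct sums: A + B = {-4, -3, -2, -1, 0, 1, 4, 5, 6, 7, 9, 10, 11, 13, 17}
|A + B| = 15

A + B = {-4, -3, -2, -1, 0, 1, 4, 5, 6, 7, 9, 10, 11, 13, 17}


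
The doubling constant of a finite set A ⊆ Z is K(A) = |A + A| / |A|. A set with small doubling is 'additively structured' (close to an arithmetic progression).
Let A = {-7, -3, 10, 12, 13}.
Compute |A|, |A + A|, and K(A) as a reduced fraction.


|A| = 5.
Compute A + A by enumerating all 25 pairs.
A + A = {-14, -10, -6, 3, 5, 6, 7, 9, 10, 20, 22, 23, 24, 25, 26}, so |A + A| = 15.
K = |A + A| / |A| = 15/5 = 3/1 ≈ 3.0000.
Reference: AP of size 5 gives K = 9/5 ≈ 1.8000; a fully generic set of size 5 gives K ≈ 3.0000.

|A| = 5, |A + A| = 15, K = 15/5 = 3/1.


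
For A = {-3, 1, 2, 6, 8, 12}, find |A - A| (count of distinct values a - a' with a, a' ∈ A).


A - A = {a - a' : a, a' ∈ A}; |A| = 6.
Bounds: 2|A|-1 ≤ |A - A| ≤ |A|² - |A| + 1, i.e. 11 ≤ |A - A| ≤ 31.
Note: 0 ∈ A - A always (from a - a). The set is symmetric: if d ∈ A - A then -d ∈ A - A.
Enumerate nonzero differences d = a - a' with a > a' (then include -d):
Positive differences: {1, 2, 4, 5, 6, 7, 9, 10, 11, 15}
Full difference set: {0} ∪ (positive diffs) ∪ (negative diffs).
|A - A| = 1 + 2·10 = 21 (matches direct enumeration: 21).

|A - A| = 21


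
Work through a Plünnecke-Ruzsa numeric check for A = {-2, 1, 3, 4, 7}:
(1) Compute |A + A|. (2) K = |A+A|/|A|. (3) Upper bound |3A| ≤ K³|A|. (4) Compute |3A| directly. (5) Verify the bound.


|A| = 5.
Step 1: Compute A + A by enumerating all 25 pairs.
A + A = {-4, -1, 1, 2, 4, 5, 6, 7, 8, 10, 11, 14}, so |A + A| = 12.
Step 2: Doubling constant K = |A + A|/|A| = 12/5 = 12/5 ≈ 2.4000.
Step 3: Plünnecke-Ruzsa gives |3A| ≤ K³·|A| = (2.4000)³ · 5 ≈ 69.1200.
Step 4: Compute 3A = A + A + A directly by enumerating all triples (a,b,c) ∈ A³; |3A| = 21.
Step 5: Check 21 ≤ 69.1200? Yes ✓.

K = 12/5, Plünnecke-Ruzsa bound K³|A| ≈ 69.1200, |3A| = 21, inequality holds.


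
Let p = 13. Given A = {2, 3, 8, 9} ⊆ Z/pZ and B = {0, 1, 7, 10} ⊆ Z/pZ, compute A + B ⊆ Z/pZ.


Work in Z/13Z: reduce every sum a + b modulo 13.
Enumerate all 16 pairs:
a = 2: 2+0=2, 2+1=3, 2+7=9, 2+10=12
a = 3: 3+0=3, 3+1=4, 3+7=10, 3+10=0
a = 8: 8+0=8, 8+1=9, 8+7=2, 8+10=5
a = 9: 9+0=9, 9+1=10, 9+7=3, 9+10=6
Distinct residues collected: {0, 2, 3, 4, 5, 6, 8, 9, 10, 12}
|A + B| = 10 (out of 13 total residues).

A + B = {0, 2, 3, 4, 5, 6, 8, 9, 10, 12}


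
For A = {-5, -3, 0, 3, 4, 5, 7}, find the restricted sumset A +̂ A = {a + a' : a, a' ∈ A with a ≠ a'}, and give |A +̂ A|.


Restricted sumset: A +̂ A = {a + a' : a ∈ A, a' ∈ A, a ≠ a'}.
Equivalently, take A + A and drop any sum 2a that is achievable ONLY as a + a for a ∈ A (i.e. sums representable only with equal summands).
Enumerate pairs (a, a') with a < a' (symmetric, so each unordered pair gives one sum; this covers all a ≠ a'):
  -5 + -3 = -8
  -5 + 0 = -5
  -5 + 3 = -2
  -5 + 4 = -1
  -5 + 5 = 0
  -5 + 7 = 2
  -3 + 0 = -3
  -3 + 3 = 0
  -3 + 4 = 1
  -3 + 5 = 2
  -3 + 7 = 4
  0 + 3 = 3
  0 + 4 = 4
  0 + 5 = 5
  0 + 7 = 7
  3 + 4 = 7
  3 + 5 = 8
  3 + 7 = 10
  4 + 5 = 9
  4 + 7 = 11
  5 + 7 = 12
Collected distinct sums: {-8, -5, -3, -2, -1, 0, 1, 2, 3, 4, 5, 7, 8, 9, 10, 11, 12}
|A +̂ A| = 17
(Reference bound: |A +̂ A| ≥ 2|A| - 3 for |A| ≥ 2, with |A| = 7 giving ≥ 11.)

|A +̂ A| = 17


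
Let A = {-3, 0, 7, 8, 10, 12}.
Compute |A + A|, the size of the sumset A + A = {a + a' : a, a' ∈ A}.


A + A = {a + a' : a, a' ∈ A}; |A| = 6.
General bounds: 2|A| - 1 ≤ |A + A| ≤ |A|(|A|+1)/2, i.e. 11 ≤ |A + A| ≤ 21.
Lower bound 2|A|-1 is attained iff A is an arithmetic progression.
Enumerate sums a + a' for a ≤ a' (symmetric, so this suffices):
a = -3: -3+-3=-6, -3+0=-3, -3+7=4, -3+8=5, -3+10=7, -3+12=9
a = 0: 0+0=0, 0+7=7, 0+8=8, 0+10=10, 0+12=12
a = 7: 7+7=14, 7+8=15, 7+10=17, 7+12=19
a = 8: 8+8=16, 8+10=18, 8+12=20
a = 10: 10+10=20, 10+12=22
a = 12: 12+12=24
Distinct sums: {-6, -3, 0, 4, 5, 7, 8, 9, 10, 12, 14, 15, 16, 17, 18, 19, 20, 22, 24}
|A + A| = 19

|A + A| = 19


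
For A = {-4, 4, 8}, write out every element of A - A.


A - A = {a - a' : a, a' ∈ A}.
Compute a - a' for each ordered pair (a, a'):
a = -4: -4--4=0, -4-4=-8, -4-8=-12
a = 4: 4--4=8, 4-4=0, 4-8=-4
a = 8: 8--4=12, 8-4=4, 8-8=0
Collecting distinct values (and noting 0 appears from a-a):
A - A = {-12, -8, -4, 0, 4, 8, 12}
|A - A| = 7

A - A = {-12, -8, -4, 0, 4, 8, 12}


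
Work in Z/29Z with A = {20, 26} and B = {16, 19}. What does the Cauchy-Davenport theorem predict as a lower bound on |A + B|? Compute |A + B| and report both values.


Cauchy-Davenport: |A + B| ≥ min(p, |A| + |B| - 1) for A, B nonempty in Z/pZ.
|A| = 2, |B| = 2, p = 29.
CD lower bound = min(29, 2 + 2 - 1) = min(29, 3) = 3.
Compute A + B mod 29 directly:
a = 20: 20+16=7, 20+19=10
a = 26: 26+16=13, 26+19=16
A + B = {7, 10, 13, 16}, so |A + B| = 4.
Verify: 4 ≥ 3? Yes ✓.

CD lower bound = 3, actual |A + B| = 4.


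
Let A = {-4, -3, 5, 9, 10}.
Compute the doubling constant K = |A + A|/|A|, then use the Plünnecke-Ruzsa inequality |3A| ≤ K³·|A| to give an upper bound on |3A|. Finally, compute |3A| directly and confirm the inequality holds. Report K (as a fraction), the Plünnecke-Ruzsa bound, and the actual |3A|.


|A| = 5.
Step 1: Compute A + A by enumerating all 25 pairs.
A + A = {-8, -7, -6, 1, 2, 5, 6, 7, 10, 14, 15, 18, 19, 20}, so |A + A| = 14.
Step 2: Doubling constant K = |A + A|/|A| = 14/5 = 14/5 ≈ 2.8000.
Step 3: Plünnecke-Ruzsa gives |3A| ≤ K³·|A| = (2.8000)³ · 5 ≈ 109.7600.
Step 4: Compute 3A = A + A + A directly by enumerating all triples (a,b,c) ∈ A³; |3A| = 29.
Step 5: Check 29 ≤ 109.7600? Yes ✓.

K = 14/5, Plünnecke-Ruzsa bound K³|A| ≈ 109.7600, |3A| = 29, inequality holds.


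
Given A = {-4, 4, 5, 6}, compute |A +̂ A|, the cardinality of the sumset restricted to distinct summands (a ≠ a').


Restricted sumset: A +̂ A = {a + a' : a ∈ A, a' ∈ A, a ≠ a'}.
Equivalently, take A + A and drop any sum 2a that is achievable ONLY as a + a for a ∈ A (i.e. sums representable only with equal summands).
Enumerate pairs (a, a') with a < a' (symmetric, so each unordered pair gives one sum; this covers all a ≠ a'):
  -4 + 4 = 0
  -4 + 5 = 1
  -4 + 6 = 2
  4 + 5 = 9
  4 + 6 = 10
  5 + 6 = 11
Collected distinct sums: {0, 1, 2, 9, 10, 11}
|A +̂ A| = 6
(Reference bound: |A +̂ A| ≥ 2|A| - 3 for |A| ≥ 2, with |A| = 4 giving ≥ 5.)

|A +̂ A| = 6


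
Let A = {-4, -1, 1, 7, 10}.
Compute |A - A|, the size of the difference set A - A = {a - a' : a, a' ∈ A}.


A - A = {a - a' : a, a' ∈ A}; |A| = 5.
Bounds: 2|A|-1 ≤ |A - A| ≤ |A|² - |A| + 1, i.e. 9 ≤ |A - A| ≤ 21.
Note: 0 ∈ A - A always (from a - a). The set is symmetric: if d ∈ A - A then -d ∈ A - A.
Enumerate nonzero differences d = a - a' with a > a' (then include -d):
Positive differences: {2, 3, 5, 6, 8, 9, 11, 14}
Full difference set: {0} ∪ (positive diffs) ∪ (negative diffs).
|A - A| = 1 + 2·8 = 17 (matches direct enumeration: 17).

|A - A| = 17


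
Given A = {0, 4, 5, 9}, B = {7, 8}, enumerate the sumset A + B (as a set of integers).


A + B = {a + b : a ∈ A, b ∈ B}.
Enumerate all |A|·|B| = 4·2 = 8 pairs (a, b) and collect distinct sums.
a = 0: 0+7=7, 0+8=8
a = 4: 4+7=11, 4+8=12
a = 5: 5+7=12, 5+8=13
a = 9: 9+7=16, 9+8=17
Collecting distinct sums: A + B = {7, 8, 11, 12, 13, 16, 17}
|A + B| = 7

A + B = {7, 8, 11, 12, 13, 16, 17}


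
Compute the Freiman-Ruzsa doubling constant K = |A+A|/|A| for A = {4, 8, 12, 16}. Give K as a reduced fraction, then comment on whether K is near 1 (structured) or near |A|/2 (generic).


|A| = 4.
Compute A + A by enumerating all 16 pairs.
A + A = {8, 12, 16, 20, 24, 28, 32}, so |A + A| = 7.
K = |A + A| / |A| = 7/4 (already in lowest terms) ≈ 1.7500.
Reference: AP of size 4 gives K = 7/4 ≈ 1.7500; a fully generic set of size 4 gives K ≈ 2.5000.

|A| = 4, |A + A| = 7, K = 7/4.


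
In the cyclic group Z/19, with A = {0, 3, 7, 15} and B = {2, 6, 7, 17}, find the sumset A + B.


Work in Z/19Z: reduce every sum a + b modulo 19.
Enumerate all 16 pairs:
a = 0: 0+2=2, 0+6=6, 0+7=7, 0+17=17
a = 3: 3+2=5, 3+6=9, 3+7=10, 3+17=1
a = 7: 7+2=9, 7+6=13, 7+7=14, 7+17=5
a = 15: 15+2=17, 15+6=2, 15+7=3, 15+17=13
Distinct residues collected: {1, 2, 3, 5, 6, 7, 9, 10, 13, 14, 17}
|A + B| = 11 (out of 19 total residues).

A + B = {1, 2, 3, 5, 6, 7, 9, 10, 13, 14, 17}


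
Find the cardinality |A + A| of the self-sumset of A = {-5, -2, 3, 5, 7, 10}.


A + A = {a + a' : a, a' ∈ A}; |A| = 6.
General bounds: 2|A| - 1 ≤ |A + A| ≤ |A|(|A|+1)/2, i.e. 11 ≤ |A + A| ≤ 21.
Lower bound 2|A|-1 is attained iff A is an arithmetic progression.
Enumerate sums a + a' for a ≤ a' (symmetric, so this suffices):
a = -5: -5+-5=-10, -5+-2=-7, -5+3=-2, -5+5=0, -5+7=2, -5+10=5
a = -2: -2+-2=-4, -2+3=1, -2+5=3, -2+7=5, -2+10=8
a = 3: 3+3=6, 3+5=8, 3+7=10, 3+10=13
a = 5: 5+5=10, 5+7=12, 5+10=15
a = 7: 7+7=14, 7+10=17
a = 10: 10+10=20
Distinct sums: {-10, -7, -4, -2, 0, 1, 2, 3, 5, 6, 8, 10, 12, 13, 14, 15, 17, 20}
|A + A| = 18

|A + A| = 18
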